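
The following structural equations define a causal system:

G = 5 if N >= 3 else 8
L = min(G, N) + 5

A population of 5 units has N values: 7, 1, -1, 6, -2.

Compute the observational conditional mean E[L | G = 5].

Conditioning on G=5 selects the 2 unit(s) with N ∈ {7, 6}. Their L values: 10, 10. Mean = 10.

10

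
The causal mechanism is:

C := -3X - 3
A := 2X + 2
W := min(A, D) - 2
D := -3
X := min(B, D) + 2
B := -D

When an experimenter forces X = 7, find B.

3

Under do(X=7), the mechanism X := min(B, D) + 2 is discarded; X is fixed at 7.
Since B is not a descendant of the intervened variable, it is unaffected.
B = -D  [with D=-3]  = 3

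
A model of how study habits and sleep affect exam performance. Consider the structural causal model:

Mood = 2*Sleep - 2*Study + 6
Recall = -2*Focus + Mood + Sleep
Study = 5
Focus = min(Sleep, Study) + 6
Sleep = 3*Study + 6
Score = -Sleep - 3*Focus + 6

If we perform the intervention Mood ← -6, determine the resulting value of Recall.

The intervention breaks the incoming arrows to Mood: Mood = 2*Sleep - 2*Study + 6 no longer applies, and Mood = -6.
Sleep = 3*Study + 6  [with Study=5]  = 21
Focus = min(Sleep, Study) + 6  [with Sleep=21, Study=5]  = 11
Recall = -2*Focus + Mood + Sleep  [with Focus=11, Mood=-6, Sleep=21]  = -7

-7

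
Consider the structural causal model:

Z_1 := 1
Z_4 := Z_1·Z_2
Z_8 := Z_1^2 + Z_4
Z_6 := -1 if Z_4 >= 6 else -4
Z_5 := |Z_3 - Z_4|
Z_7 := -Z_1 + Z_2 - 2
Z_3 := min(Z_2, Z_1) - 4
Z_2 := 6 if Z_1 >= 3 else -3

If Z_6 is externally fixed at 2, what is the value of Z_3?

-7

do(Z_6=2) replaces the equation Z_6 := -1 if Z_4 >= 6 else -4 with the constant Z_6 = 2.
Z_3 is not downstream of the intervention, so its value is determined by the original equations.
Z_2 = 6 if Z_1 >= 3 else -3  [with Z_1=1]  = -3
Z_3 = min(Z_2, Z_1) - 4  [with Z_2=-3, Z_1=1]  = -7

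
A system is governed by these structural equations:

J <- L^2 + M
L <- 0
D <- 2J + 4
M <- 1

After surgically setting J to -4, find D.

The intervention breaks the incoming arrows to J: J <- L^2 + M no longer applies, and J = -4.
D = 2J + 4  [with J=-4]  = -4

-4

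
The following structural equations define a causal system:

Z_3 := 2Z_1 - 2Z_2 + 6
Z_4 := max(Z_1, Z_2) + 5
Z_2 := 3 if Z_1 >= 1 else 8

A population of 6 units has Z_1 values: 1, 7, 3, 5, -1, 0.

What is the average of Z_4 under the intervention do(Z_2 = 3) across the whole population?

Under do(Z_2=3), Z_2's equation is replaced by Z_2=3 for every unit. Per-unit Z_4: 8, 12, 8, 10, 8, 8. Mean = 9.

9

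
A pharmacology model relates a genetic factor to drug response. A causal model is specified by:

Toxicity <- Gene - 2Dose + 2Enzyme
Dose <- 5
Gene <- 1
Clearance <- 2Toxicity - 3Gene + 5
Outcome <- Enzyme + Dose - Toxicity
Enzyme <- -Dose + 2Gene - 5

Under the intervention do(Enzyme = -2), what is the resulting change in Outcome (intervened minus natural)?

-6

The intervention breaks the incoming arrows to Enzyme: Enzyme <- -Dose + 2Gene - 5 no longer applies, and Enzyme = -2.
Toxicity = Gene - 2Dose + 2Enzyme  [with Gene=1, Dose=5, Enzyme=-2]  = -13
Outcome = Enzyme + Dose - Toxicity  [with Enzyme=-2, Dose=5, Toxicity=-13]  = 16
Without intervention: Enzyme = -Dose + 2Gene - 5  [with Dose=5, Gene=1]  = -8; Toxicity = Gene - 2Dose + 2Enzyme  [with Gene=1, Dose=5, Enzyme=-8]  = -25; Outcome = Enzyme + Dose - Toxicity  [with Enzyme=-8, Dose=5, Toxicity=-25]  = 22.
Change = 16 − 22 = -6.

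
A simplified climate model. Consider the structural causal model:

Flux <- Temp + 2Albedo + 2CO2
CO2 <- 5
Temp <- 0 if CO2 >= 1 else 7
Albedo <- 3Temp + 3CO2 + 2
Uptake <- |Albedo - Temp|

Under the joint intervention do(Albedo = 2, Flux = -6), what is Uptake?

2

Setting Albedo = 2, Flux = -6 by intervention discards those variables' equations.
Temp = 0 if CO2 >= 1 else 7  [with CO2=5]  = 0
Uptake = |Albedo - Temp|  [with Albedo=2, Temp=0]  = 2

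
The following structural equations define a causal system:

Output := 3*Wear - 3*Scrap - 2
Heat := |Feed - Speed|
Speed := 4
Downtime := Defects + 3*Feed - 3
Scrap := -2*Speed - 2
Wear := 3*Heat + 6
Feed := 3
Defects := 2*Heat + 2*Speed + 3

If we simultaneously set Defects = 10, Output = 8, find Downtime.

Under do(Defects = 10, Output = 8), each intervened variable's structural equation is replaced by its fixed value.
Downtime = Defects + 3*Feed - 3  [with Defects=10, Feed=3]  = 16

16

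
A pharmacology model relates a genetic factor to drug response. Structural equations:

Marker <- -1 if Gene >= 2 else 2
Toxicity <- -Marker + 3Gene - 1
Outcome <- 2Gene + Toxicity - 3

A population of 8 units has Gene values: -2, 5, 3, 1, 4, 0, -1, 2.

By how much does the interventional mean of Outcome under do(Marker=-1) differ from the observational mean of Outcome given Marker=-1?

-10

The intervention sets Marker=-1 in all 8 units regardless of Gene. Recomputing Outcome per unit gives -13, 22, 12, 2, 17, -3, -8, 7; average 4.5.
E[Outcome|Marker=-1] averages over only the 4 units with Marker=-1 (Gene = 5, 3, 4, 2): Outcome = 22, 12, 17, 7, mean 14.5.
Difference = 4.5 − 14.5 = -10.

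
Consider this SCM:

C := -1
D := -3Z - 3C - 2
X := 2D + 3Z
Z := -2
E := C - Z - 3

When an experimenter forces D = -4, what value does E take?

Under do(D=-4), the mechanism D := -3Z - 3C - 2 is discarded; D is fixed at -4.
Since E is not a descendant of the intervened variable, it is unaffected.
E = C - Z - 3  [with C=-1, Z=-2]  = -2

-2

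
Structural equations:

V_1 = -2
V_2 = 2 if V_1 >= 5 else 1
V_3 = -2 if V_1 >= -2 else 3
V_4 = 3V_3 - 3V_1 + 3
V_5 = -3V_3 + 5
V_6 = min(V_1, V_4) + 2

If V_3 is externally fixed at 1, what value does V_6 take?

0

The intervention breaks the incoming arrows to V_3: V_3 = -2 if V_1 >= -2 else 3 no longer applies, and V_3 = 1.
V_4 = 3V_3 - 3V_1 + 3  [with V_3=1, V_1=-2]  = 12
V_6 = min(V_1, V_4) + 2  [with V_1=-2, V_4=12]  = 0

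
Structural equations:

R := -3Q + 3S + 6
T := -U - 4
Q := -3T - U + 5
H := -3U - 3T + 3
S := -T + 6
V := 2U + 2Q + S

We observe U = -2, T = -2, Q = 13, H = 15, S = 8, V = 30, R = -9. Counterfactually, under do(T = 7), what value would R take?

45

Under do(T=7), the mechanism T := -U - 4 is discarded; T is fixed at 7.
Q = -3T - U + 5  [with T=7, U=-2]  = -14
S = -T + 6  [with T=7]  = -1
R = -3Q + 3S + 6  [with Q=-14, S=-1]  = 45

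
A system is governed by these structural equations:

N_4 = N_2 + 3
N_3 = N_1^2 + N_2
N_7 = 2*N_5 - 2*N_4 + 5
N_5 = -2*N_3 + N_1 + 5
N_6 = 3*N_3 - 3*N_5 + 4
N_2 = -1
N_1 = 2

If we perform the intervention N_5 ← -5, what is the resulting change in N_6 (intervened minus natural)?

The intervention breaks the incoming arrows to N_5: N_5 = -2*N_3 + N_1 + 5 no longer applies, and N_5 = -5.
N_3 = N_1^2 + N_2  [with N_1=2, N_2=-1]  = 3
N_6 = 3*N_3 - 3*N_5 + 4  [with N_3=3, N_5=-5]  = 28
Without intervention: N_3 = N_1^2 + N_2  [with N_1=2, N_2=-1]  = 3; N_5 = -2*N_3 + N_1 + 5  [with N_3=3, N_1=2]  = 1; N_6 = 3*N_3 - 3*N_5 + 4  [with N_3=3, N_5=1]  = 10.
Change = 28 − 10 = 18.

18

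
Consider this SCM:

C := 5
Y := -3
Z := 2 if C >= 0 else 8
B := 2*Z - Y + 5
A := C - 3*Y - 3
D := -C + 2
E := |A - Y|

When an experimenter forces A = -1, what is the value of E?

Under do(A=-1), the mechanism A := C - 3*Y - 3 is discarded; A is fixed at -1.
E = |A - Y|  [with A=-1, Y=-3]  = 2

2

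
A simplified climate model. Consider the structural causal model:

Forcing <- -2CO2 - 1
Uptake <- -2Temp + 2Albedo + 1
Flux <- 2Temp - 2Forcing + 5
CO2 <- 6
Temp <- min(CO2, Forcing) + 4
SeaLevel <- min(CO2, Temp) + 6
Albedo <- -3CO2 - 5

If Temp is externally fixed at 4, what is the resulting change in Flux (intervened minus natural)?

26

The intervention breaks the incoming arrows to Temp: Temp <- min(CO2, Forcing) + 4 no longer applies, and Temp = 4.
Forcing = -2CO2 - 1  [with CO2=6]  = -13
Flux = 2Temp - 2Forcing + 5  [with Temp=4, Forcing=-13]  = 39
Without intervention: Forcing = -2CO2 - 1  [with CO2=6]  = -13; Temp = min(CO2, Forcing) + 4  [with CO2=6, Forcing=-13]  = -9; Flux = 2Temp - 2Forcing + 5  [with Temp=-9, Forcing=-13]  = 13.
Change = 39 − 13 = 26.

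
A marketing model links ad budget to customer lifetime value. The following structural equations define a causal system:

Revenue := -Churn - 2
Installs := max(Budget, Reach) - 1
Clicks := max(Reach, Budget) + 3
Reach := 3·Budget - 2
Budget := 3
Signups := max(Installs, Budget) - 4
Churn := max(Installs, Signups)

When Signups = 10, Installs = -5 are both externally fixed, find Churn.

10

Setting Signups = 10, Installs = -5 by intervention discards those variables' equations.
Churn = max(Installs, Signups)  [with Installs=-5, Signups=10]  = 10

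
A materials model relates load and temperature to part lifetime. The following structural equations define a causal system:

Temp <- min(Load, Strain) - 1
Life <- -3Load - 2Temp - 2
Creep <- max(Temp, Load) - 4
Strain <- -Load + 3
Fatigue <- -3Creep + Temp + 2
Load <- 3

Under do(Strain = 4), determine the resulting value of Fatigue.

do(Strain=4) replaces the equation Strain <- -Load + 3 with the constant Strain = 4.
Temp = min(Load, Strain) - 1  [with Load=3, Strain=4]  = 2
Creep = max(Temp, Load) - 4  [with Temp=2, Load=3]  = -1
Fatigue = -3Creep + Temp + 2  [with Creep=-1, Temp=2]  = 7

7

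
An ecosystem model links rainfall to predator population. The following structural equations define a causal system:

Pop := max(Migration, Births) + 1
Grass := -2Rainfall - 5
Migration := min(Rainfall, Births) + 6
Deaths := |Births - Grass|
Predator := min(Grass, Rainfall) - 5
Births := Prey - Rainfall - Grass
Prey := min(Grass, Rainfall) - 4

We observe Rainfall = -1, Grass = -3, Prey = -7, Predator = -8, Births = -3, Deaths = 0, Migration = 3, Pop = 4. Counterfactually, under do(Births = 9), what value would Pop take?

do(Births=9) replaces the equation Births := Prey - Rainfall - Grass with the constant Births = 9.
Migration = min(Rainfall, Births) + 6  [with Rainfall=-1, Births=9]  = 5
Pop = max(Migration, Births) + 1  [with Migration=5, Births=9]  = 10

10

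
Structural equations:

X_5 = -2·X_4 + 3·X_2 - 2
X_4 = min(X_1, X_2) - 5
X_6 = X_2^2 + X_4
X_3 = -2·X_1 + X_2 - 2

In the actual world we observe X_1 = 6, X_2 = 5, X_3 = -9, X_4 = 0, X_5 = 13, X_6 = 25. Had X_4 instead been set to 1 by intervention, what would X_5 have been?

Intervening sets X_4 = 1 and removes its equation (X_4 = min(X_1, X_2) - 5).
X_5 = -2·X_4 + 3·X_2 - 2  [with X_4=1, X_2=5]  = 11

11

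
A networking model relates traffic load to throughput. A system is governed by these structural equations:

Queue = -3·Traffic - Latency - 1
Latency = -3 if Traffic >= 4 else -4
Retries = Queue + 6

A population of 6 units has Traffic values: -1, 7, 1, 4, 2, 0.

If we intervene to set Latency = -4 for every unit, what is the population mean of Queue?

Under do(Latency=-4), Latency's equation is replaced by Latency=-4 for every unit. Per-unit Queue: 6, -18, 0, -9, -3, 3. Mean = -3.5.

-3.5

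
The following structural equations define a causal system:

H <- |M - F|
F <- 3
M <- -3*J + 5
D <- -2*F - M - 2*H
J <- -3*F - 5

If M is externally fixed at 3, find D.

-9

do(M=3) replaces the equation M <- -3*J + 5 with the constant M = 3.
H = |M - F|  [with M=3, F=3]  = 0
D = -2*F - M - 2*H  [with F=3, M=3, H=0]  = -9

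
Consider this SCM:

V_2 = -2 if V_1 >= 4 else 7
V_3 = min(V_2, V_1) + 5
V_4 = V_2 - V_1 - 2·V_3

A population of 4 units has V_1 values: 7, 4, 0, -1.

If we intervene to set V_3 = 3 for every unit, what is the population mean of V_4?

The intervention sets V_3=3 in all 4 units regardless of V_1. Recomputing V_4 per unit gives -15, -12, 1, 2; average -6.

-6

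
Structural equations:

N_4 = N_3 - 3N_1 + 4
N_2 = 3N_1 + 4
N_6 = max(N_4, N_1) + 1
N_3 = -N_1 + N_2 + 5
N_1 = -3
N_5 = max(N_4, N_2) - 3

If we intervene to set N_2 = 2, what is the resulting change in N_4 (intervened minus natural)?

7

Under do(N_2=2), the mechanism N_2 = 3N_1 + 4 is discarded; N_2 is fixed at 2.
N_3 = -N_1 + N_2 + 5  [with N_1=-3, N_2=2]  = 10
N_4 = N_3 - 3N_1 + 4  [with N_3=10, N_1=-3]  = 23
Without intervention: N_2 = 3N_1 + 4  [with N_1=-3]  = -5; N_3 = -N_1 + N_2 + 5  [with N_1=-3, N_2=-5]  = 3; N_4 = N_3 - 3N_1 + 4  [with N_3=3, N_1=-3]  = 16.
Change = 23 − 16 = 7.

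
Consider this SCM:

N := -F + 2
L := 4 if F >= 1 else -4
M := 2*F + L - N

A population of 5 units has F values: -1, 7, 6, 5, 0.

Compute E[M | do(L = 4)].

do(L=4) breaks L's dependence on F. With L=4 fixed, M across the units is -1, 23, 20, 17, 2, mean 12.2.

12.2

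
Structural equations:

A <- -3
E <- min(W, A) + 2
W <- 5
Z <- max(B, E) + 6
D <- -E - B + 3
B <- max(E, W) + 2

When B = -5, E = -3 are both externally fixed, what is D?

11

The joint intervention fixes B = -5, E = -3, removing each variable's own equation.
D = -E - B + 3  [with E=-3, B=-5]  = 11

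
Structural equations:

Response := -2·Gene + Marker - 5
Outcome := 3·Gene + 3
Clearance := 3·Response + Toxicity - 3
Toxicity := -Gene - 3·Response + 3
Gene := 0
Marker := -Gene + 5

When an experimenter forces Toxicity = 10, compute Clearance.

7

Intervening sets Toxicity = 10 and removes its equation (Toxicity := -Gene - 3·Response + 3).
Marker = -Gene + 5  [with Gene=0]  = 5
Response = -2·Gene + Marker - 5  [with Gene=0, Marker=5]  = 0
Clearance = 3·Response + Toxicity - 3  [with Response=0, Toxicity=10]  = 7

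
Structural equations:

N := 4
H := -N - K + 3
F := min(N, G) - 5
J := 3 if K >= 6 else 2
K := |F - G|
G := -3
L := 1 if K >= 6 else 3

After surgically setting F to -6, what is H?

-4

The intervention breaks the incoming arrows to F: F := min(N, G) - 5 no longer applies, and F = -6.
K = |F - G|  [with F=-6, G=-3]  = 3
H = -N - K + 3  [with N=4, K=3]  = -4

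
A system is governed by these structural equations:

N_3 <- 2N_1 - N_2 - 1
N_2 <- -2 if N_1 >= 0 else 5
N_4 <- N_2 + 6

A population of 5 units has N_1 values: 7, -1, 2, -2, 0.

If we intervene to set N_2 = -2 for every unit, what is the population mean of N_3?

3.4

Under do(N_2=-2), N_2's equation is replaced by N_2=-2 for every unit. Per-unit N_3: 15, -1, 5, -3, 1. Mean = 3.4.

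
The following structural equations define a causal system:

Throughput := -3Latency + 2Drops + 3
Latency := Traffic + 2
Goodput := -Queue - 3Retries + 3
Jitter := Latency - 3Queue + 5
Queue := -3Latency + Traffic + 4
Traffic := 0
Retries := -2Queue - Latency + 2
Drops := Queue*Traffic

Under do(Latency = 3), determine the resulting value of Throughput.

-6

Under do(Latency=3), the mechanism Latency := Traffic + 2 is discarded; Latency is fixed at 3.
Queue = -3Latency + Traffic + 4  [with Latency=3, Traffic=0]  = -5
Drops = Queue*Traffic  [with Queue=-5, Traffic=0]  = 0
Throughput = -3Latency + 2Drops + 3  [with Latency=3, Drops=0]  = -6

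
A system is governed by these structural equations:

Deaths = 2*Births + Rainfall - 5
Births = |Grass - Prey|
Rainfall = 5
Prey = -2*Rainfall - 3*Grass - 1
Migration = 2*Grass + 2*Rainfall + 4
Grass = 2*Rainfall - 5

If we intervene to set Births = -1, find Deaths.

-2

Intervening sets Births = -1 and removes its equation (Births = |Grass - Prey|).
Deaths = 2*Births + Rainfall - 5  [with Births=-1, Rainfall=5]  = -2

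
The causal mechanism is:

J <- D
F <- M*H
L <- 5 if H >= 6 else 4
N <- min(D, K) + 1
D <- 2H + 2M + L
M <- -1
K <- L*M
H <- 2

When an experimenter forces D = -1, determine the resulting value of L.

4

Under do(D=-1), the mechanism D <- 2H + 2M + L is discarded; D is fixed at -1.
Since L is not a descendant of the intervened variable, it is unaffected.
L = 5 if H >= 6 else 4  [with H=2]  = 4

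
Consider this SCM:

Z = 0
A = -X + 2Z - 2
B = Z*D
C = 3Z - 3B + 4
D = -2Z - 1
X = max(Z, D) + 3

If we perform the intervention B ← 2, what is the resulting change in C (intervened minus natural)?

-6

The intervention breaks the incoming arrows to B: B = Z*D no longer applies, and B = 2.
C = 3Z - 3B + 4  [with Z=0, B=2]  = -2
Without intervention: D = -2Z - 1  [with Z=0]  = -1; B = Z*D  [with Z=0, D=-1]  = 0; C = 3Z - 3B + 4  [with Z=0, B=0]  = 4.
Change = -2 − 4 = -6.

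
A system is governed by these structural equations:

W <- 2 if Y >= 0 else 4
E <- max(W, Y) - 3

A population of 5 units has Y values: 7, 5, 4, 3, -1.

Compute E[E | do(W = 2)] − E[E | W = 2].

do(W=2) breaks W's dependence on Y. With W=2 fixed, E across the units is 4, 2, 1, 0, -1, mean 1.2.
Conditioning on W=2 selects the 4 unit(s) with Y ∈ {7, 5, 4, 3}. Their E values: 4, 2, 1, 0. Mean = 1.75.
Difference = 1.2 − 1.75 = -0.55.

-0.55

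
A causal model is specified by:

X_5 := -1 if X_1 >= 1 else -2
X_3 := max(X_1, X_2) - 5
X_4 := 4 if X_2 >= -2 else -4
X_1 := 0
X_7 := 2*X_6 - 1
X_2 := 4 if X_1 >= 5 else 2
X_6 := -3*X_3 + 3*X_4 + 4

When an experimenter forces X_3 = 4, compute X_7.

7

The intervention breaks the incoming arrows to X_3: X_3 := max(X_1, X_2) - 5 no longer applies, and X_3 = 4.
X_2 = 4 if X_1 >= 5 else 2  [with X_1=0]  = 2
X_4 = 4 if X_2 >= -2 else -4  [with X_2=2]  = 4
X_6 = -3*X_3 + 3*X_4 + 4  [with X_3=4, X_4=4]  = 4
X_7 = 2*X_6 - 1  [with X_6=4]  = 7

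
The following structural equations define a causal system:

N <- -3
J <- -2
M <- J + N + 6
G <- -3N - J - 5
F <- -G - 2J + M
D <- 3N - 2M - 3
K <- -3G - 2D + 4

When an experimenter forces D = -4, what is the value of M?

1

do(D=-4) replaces the equation D <- 3N - 2M - 3 with the constant D = -4.
M is not downstream of the intervention, so its value is determined by the original equations.
M = J + N + 6  [with J=-2, N=-3]  = 1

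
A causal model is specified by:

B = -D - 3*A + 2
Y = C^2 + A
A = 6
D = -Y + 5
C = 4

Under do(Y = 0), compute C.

4

Under do(Y=0), the mechanism Y = C^2 + A is discarded; Y is fixed at 0.
C is not downstream of the intervention, so its value is determined by the original equations.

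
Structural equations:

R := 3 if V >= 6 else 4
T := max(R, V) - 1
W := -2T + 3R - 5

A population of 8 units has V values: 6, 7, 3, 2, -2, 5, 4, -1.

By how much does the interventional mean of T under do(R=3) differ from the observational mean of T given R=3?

-2.25

do(R=3) breaks R's dependence on V. With R=3 fixed, T across the units is 5, 6, 2, 2, 2, 4, 3, 2, mean 3.25.
Observing R=3 restricts to units where R's equation naturally yields 3: V ∈ {6, 7}. In that subpopulation T = 5, 6, mean 5.5.
Difference = 3.25 − 5.5 = -2.25.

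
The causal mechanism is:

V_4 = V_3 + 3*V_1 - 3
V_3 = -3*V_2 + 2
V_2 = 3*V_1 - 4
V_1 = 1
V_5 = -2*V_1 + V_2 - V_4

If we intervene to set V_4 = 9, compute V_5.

-12

Intervening sets V_4 = 9 and removes its equation (V_4 = V_3 + 3*V_1 - 3).
V_2 = 3*V_1 - 4  [with V_1=1]  = -1
V_5 = -2*V_1 + V_2 - V_4  [with V_1=1, V_2=-1, V_4=9]  = -12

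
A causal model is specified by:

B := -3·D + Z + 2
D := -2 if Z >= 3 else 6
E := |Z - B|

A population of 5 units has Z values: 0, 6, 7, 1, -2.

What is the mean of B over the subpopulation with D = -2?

14.5

E[B|D=-2] averages over only the 2 units with D=-2 (Z = 6, 7): B = 14, 15, mean 14.5.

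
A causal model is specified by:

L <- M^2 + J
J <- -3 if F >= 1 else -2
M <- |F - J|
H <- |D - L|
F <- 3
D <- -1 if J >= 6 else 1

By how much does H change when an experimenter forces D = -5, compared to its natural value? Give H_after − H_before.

The intervention breaks the incoming arrows to D: D <- -1 if J >= 6 else 1 no longer applies, and D = -5.
J = -3 if F >= 1 else -2  [with F=3]  = -3
M = |F - J|  [with F=3, J=-3]  = 6
L = M^2 + J  [with M=6, J=-3]  = 33
H = |D - L|  [with D=-5, L=33]  = 38
Without intervention: J = -3 if F >= 1 else -2  [with F=3]  = -3; M = |F - J|  [with F=3, J=-3]  = 6; L = M^2 + J  [with M=6, J=-3]  = 33; D = -1 if J >= 6 else 1  [with J=-3]  = 1; H = |D - L|  [with D=1, L=33]  = 32.
Change = 38 − 32 = 6.

6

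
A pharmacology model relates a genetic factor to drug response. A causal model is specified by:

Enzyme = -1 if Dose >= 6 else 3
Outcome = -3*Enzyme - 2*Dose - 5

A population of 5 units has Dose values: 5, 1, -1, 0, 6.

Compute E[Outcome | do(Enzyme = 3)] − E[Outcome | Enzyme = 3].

-1.9

Under do(Enzyme=3), Enzyme's equation is replaced by Enzyme=3 for every unit. Per-unit Outcome: -24, -16, -12, -14, -26. Mean = -18.4.
Observing Enzyme=3 restricts to units where Enzyme's equation naturally yields 3: Dose ∈ {5, 1, -1, 0}. In that subpopulation Outcome = -24, -16, -12, -14, mean -16.5.
Difference = -18.4 − (-16.5) = -1.9.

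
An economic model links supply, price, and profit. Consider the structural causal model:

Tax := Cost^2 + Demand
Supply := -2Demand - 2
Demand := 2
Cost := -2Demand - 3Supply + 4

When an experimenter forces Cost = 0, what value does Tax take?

2

The intervention breaks the incoming arrows to Cost: Cost := -2Demand - 3Supply + 4 no longer applies, and Cost = 0.
Tax = Cost^2 + Demand  [with Cost=0, Demand=2]  = 2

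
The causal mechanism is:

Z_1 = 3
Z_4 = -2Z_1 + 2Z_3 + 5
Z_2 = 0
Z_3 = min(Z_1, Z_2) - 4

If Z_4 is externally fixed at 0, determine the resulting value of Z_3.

-4

Under do(Z_4=0), the mechanism Z_4 = -2Z_1 + 2Z_3 + 5 is discarded; Z_4 is fixed at 0.
Since Z_3 is not a descendant of the intervened variable, it is unaffected.
Z_3 = min(Z_1, Z_2) - 4  [with Z_1=3, Z_2=0]  = -4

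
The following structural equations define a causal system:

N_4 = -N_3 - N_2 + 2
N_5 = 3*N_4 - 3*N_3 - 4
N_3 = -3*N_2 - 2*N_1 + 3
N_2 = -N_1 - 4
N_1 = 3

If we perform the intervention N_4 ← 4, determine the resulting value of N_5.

Intervening sets N_4 = 4 and removes its equation (N_4 = -N_3 - N_2 + 2).
N_2 = -N_1 - 4  [with N_1=3]  = -7
N_3 = -3*N_2 - 2*N_1 + 3  [with N_2=-7, N_1=3]  = 18
N_5 = 3*N_4 - 3*N_3 - 4  [with N_4=4, N_3=18]  = -46

-46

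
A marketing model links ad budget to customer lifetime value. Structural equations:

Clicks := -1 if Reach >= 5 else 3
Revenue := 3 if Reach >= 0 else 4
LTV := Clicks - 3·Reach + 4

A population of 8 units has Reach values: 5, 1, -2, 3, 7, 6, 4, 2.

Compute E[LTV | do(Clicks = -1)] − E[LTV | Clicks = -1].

do(Clicks=-1) breaks Clicks's dependence on Reach. With Clicks=-1 fixed, LTV across the units is -12, 0, 9, -6, -18, -15, -9, -3, mean -6.75.
E[LTV|Clicks=-1] averages over only the 3 units with Clicks=-1 (Reach = 5, 7, 6): LTV = -12, -18, -15, mean -15.
Difference = -6.75 − (-15) = 8.25.

8.25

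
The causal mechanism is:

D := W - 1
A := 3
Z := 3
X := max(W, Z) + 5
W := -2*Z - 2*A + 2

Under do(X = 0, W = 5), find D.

4

The joint intervention fixes X = 0, W = 5, removing each variable's own equation.
D = W - 1  [with W=5]  = 4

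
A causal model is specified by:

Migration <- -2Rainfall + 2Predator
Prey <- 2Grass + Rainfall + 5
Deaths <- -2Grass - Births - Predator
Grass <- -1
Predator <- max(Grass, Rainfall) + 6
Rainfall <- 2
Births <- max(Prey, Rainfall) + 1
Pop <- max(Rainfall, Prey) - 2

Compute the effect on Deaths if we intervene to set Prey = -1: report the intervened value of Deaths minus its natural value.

3

The intervention breaks the incoming arrows to Prey: Prey <- 2Grass + Rainfall + 5 no longer applies, and Prey = -1.
Predator = max(Grass, Rainfall) + 6  [with Grass=-1, Rainfall=2]  = 8
Births = max(Prey, Rainfall) + 1  [with Prey=-1, Rainfall=2]  = 3
Deaths = -2Grass - Births - Predator  [with Grass=-1, Births=3, Predator=8]  = -9
Without intervention: Prey = 2Grass + Rainfall + 5  [with Grass=-1, Rainfall=2]  = 5; Predator = max(Grass, Rainfall) + 6  [with Grass=-1, Rainfall=2]  = 8; Births = max(Prey, Rainfall) + 1  [with Prey=5, Rainfall=2]  = 6; Deaths = -2Grass - Births - Predator  [with Grass=-1, Births=6, Predator=8]  = -12.
Change = -9 − (-12) = 3.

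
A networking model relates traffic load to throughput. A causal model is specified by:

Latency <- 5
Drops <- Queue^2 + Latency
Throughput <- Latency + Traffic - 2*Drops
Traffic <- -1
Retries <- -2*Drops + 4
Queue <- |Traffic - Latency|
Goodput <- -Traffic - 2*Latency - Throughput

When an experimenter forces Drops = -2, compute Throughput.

8

Under do(Drops=-2), the mechanism Drops <- Queue^2 + Latency is discarded; Drops is fixed at -2.
Throughput = Latency + Traffic - 2*Drops  [with Latency=5, Traffic=-1, Drops=-2]  = 8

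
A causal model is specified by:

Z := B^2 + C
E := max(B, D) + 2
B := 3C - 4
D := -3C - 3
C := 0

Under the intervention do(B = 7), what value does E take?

The intervention breaks the incoming arrows to B: B := 3C - 4 no longer applies, and B = 7.
D = -3C - 3  [with C=0]  = -3
E = max(B, D) + 2  [with B=7, D=-3]  = 9

9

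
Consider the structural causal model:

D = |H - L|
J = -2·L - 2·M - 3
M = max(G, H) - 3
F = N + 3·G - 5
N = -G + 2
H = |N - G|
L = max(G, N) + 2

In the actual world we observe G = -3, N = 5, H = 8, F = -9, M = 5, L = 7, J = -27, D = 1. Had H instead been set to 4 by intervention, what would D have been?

3

The intervention breaks the incoming arrows to H: H = |N - G| no longer applies, and H = 4.
N = -G + 2  [with G=-3]  = 5
L = max(G, N) + 2  [with G=-3, N=5]  = 7
D = |H - L|  [with H=4, L=7]  = 3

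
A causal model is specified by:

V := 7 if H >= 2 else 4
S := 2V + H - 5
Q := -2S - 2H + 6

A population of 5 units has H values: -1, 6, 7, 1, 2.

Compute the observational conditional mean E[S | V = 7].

14

Conditioning on V=7 selects the 3 unit(s) with H ∈ {6, 7, 2}. Their S values: 15, 16, 11. Mean = 14.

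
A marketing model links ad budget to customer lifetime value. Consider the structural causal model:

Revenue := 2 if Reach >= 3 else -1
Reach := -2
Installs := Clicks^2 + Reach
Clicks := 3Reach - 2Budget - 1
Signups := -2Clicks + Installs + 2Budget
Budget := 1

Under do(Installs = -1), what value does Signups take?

Intervening sets Installs = -1 and removes its equation (Installs := Clicks^2 + Reach).
Clicks = 3Reach - 2Budget - 1  [with Reach=-2, Budget=1]  = -9
Signups = -2Clicks + Installs + 2Budget  [with Clicks=-9, Installs=-1, Budget=1]  = 19

19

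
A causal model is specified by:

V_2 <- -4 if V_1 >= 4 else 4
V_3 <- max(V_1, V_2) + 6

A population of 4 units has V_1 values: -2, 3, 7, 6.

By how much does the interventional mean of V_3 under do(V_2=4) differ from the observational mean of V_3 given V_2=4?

1.25

do(V_2=4) breaks V_2's dependence on V_1. With V_2=4 fixed, V_3 across the units is 10, 10, 13, 12, mean 11.25.
E[V_3|V_2=4] averages over only the 2 units with V_2=4 (V_1 = -2, 3): V_3 = 10, 10, mean 10.
Difference = 11.25 − 10 = 1.25.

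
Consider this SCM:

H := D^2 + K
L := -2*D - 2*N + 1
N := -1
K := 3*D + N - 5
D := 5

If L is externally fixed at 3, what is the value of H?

Intervening sets L = 3 and removes its equation (L := -2*D - 2*N + 1).
No directed path runs from L to H, so H keeps its natural value.
K = 3*D + N - 5  [with D=5, N=-1]  = 9
H = D^2 + K  [with D=5, K=9]  = 34

34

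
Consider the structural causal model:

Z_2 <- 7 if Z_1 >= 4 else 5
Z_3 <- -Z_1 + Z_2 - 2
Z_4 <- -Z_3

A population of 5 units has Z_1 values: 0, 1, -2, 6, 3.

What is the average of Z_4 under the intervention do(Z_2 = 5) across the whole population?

Under do(Z_2=5), Z_2's equation is replaced by Z_2=5 for every unit. Per-unit Z_4: -3, -2, -5, 3, 0. Mean = -1.4.

-1.4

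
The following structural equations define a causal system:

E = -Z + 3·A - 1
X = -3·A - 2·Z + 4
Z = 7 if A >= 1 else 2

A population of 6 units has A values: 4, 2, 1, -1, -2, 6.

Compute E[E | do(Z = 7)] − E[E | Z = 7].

-4.75

do(Z=7) breaks Z's dependence on A. With Z=7 fixed, E across the units is 4, -2, -5, -11, -14, 10, mean -3.
E[E|Z=7] averages over only the 4 units with Z=7 (A = 4, 2, 1, 6): E = 4, -2, -5, 10, mean 1.75.
Difference = -3 − 1.75 = -4.75.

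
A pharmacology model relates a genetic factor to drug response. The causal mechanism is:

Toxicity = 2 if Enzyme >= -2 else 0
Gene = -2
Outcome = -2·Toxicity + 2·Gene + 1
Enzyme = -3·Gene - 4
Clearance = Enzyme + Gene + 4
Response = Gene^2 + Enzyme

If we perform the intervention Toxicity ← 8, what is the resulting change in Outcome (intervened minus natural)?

Under do(Toxicity=8), the mechanism Toxicity = 2 if Enzyme >= -2 else 0 is discarded; Toxicity is fixed at 8.
Outcome = -2·Toxicity + 2·Gene + 1  [with Toxicity=8, Gene=-2]  = -19
Without intervention: Enzyme = -3·Gene - 4  [with Gene=-2]  = 2; Toxicity = 2 if Enzyme >= -2 else 0  [with Enzyme=2]  = 2; Outcome = -2·Toxicity + 2·Gene + 1  [with Toxicity=2, Gene=-2]  = -7.
Change = -19 − (-7) = -12.

-12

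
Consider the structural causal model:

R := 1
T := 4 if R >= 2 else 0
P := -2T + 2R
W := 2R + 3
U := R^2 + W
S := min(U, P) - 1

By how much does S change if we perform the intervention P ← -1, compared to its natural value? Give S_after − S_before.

-3

The intervention breaks the incoming arrows to P: P := -2T + 2R no longer applies, and P = -1.
W = 2R + 3  [with R=1]  = 5
U = R^2 + W  [with R=1, W=5]  = 6
S = min(U, P) - 1  [with U=6, P=-1]  = -2
Without intervention: T = 4 if R >= 2 else 0  [with R=1]  = 0; P = -2T + 2R  [with T=0, R=1]  = 2; W = 2R + 3  [with R=1]  = 5; U = R^2 + W  [with R=1, W=5]  = 6; S = min(U, P) - 1  [with U=6, P=2]  = 1.
Change = -2 − 1 = -3.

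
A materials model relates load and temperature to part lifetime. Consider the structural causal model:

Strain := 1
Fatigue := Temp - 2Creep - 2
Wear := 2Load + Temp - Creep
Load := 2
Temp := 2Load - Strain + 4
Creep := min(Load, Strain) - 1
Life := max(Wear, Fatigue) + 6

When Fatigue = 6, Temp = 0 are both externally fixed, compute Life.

12

Under do(Fatigue = 6, Temp = 0), each intervened variable's structural equation is replaced by its fixed value.
Creep = min(Load, Strain) - 1  [with Load=2, Strain=1]  = 0
Wear = 2Load + Temp - Creep  [with Load=2, Temp=0, Creep=0]  = 4
Life = max(Wear, Fatigue) + 6  [with Wear=4, Fatigue=6]  = 12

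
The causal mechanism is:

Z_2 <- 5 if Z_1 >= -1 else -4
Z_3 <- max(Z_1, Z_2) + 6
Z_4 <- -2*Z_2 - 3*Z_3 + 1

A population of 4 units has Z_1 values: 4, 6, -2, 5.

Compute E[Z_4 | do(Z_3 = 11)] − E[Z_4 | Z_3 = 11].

Under do(Z_3=11), Z_3's equation is replaced by Z_3=11 for every unit. Per-unit Z_4: -42, -42, -24, -42. Mean = -37.5.
E[Z_4|Z_3=11] averages over only the 2 units with Z_3=11 (Z_1 = 4, 5): Z_4 = -42, -42, mean -42.
Difference = -37.5 − (-42) = 4.5.

4.5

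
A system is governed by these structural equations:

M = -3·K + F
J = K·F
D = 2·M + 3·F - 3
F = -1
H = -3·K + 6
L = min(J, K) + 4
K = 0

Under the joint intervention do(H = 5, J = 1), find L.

4

Under do(H = 5, J = 1), each intervened variable's structural equation is replaced by its fixed value.
L = min(J, K) + 4  [with J=1, K=0]  = 4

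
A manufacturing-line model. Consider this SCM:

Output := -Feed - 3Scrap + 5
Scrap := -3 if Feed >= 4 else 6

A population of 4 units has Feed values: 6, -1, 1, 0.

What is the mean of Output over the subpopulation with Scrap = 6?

Observing Scrap=6 restricts to units where Scrap's equation naturally yields 6: Feed ∈ {-1, 1, 0}. In that subpopulation Output = -12, -14, -13, mean -13.

-13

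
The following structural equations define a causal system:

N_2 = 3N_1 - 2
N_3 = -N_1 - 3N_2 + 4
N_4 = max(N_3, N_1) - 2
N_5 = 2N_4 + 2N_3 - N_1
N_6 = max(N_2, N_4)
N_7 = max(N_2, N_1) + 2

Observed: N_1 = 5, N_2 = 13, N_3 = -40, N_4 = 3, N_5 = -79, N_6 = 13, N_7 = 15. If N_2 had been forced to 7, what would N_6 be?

7

Under do(N_2=7), the mechanism N_2 = 3N_1 - 2 is discarded; N_2 is fixed at 7.
N_3 = -N_1 - 3N_2 + 4  [with N_1=5, N_2=7]  = -22
N_4 = max(N_3, N_1) - 2  [with N_3=-22, N_1=5]  = 3
N_6 = max(N_2, N_4)  [with N_2=7, N_4=3]  = 7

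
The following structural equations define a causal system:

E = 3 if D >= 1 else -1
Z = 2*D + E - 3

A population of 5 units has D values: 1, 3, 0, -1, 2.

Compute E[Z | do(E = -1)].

-2

The intervention sets E=-1 in all 5 units regardless of D. Recomputing Z per unit gives -2, 2, -4, -6, 0; average -2.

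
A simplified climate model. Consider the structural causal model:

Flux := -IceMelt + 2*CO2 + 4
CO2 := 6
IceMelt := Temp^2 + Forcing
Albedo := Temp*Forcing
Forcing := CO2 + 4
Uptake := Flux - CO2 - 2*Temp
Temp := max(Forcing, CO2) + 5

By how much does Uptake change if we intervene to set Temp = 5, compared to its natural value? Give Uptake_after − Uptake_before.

The intervention breaks the incoming arrows to Temp: Temp := max(Forcing, CO2) + 5 no longer applies, and Temp = 5.
Forcing = CO2 + 4  [with CO2=6]  = 10
IceMelt = Temp^2 + Forcing  [with Temp=5, Forcing=10]  = 35
Flux = -IceMelt + 2*CO2 + 4  [with IceMelt=35, CO2=6]  = -19
Uptake = Flux - CO2 - 2*Temp  [with Flux=-19, CO2=6, Temp=5]  = -35
Without intervention: Forcing = CO2 + 4  [with CO2=6]  = 10; Temp = max(Forcing, CO2) + 5  [with Forcing=10, CO2=6]  = 15; IceMelt = Temp^2 + Forcing  [with Temp=15, Forcing=10]  = 235; Flux = -IceMelt + 2*CO2 + 4  [with IceMelt=235, CO2=6]  = -219; Uptake = Flux - CO2 - 2*Temp  [with Flux=-219, CO2=6, Temp=15]  = -255.
Change = -35 − (-255) = 220.

220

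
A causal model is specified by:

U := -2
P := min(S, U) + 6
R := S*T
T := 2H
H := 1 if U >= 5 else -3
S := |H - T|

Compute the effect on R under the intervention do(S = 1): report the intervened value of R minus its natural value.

12

Intervening sets S = 1 and removes its equation (S := |H - T|).
H = 1 if U >= 5 else -3  [with U=-2]  = -3
T = 2H  [with H=-3]  = -6
R = S*T  [with S=1, T=-6]  = -6
Without intervention: H = 1 if U >= 5 else -3  [with U=-2]  = -3; T = 2H  [with H=-3]  = -6; S = |H - T|  [with H=-3, T=-6]  = 3; R = S*T  [with S=3, T=-6]  = -18.
Change = -6 − (-18) = 12.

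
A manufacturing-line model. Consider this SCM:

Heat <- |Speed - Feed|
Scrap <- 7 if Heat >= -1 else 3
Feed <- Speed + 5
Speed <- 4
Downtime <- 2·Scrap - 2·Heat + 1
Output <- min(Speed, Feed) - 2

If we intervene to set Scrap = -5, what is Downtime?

-19

Under do(Scrap=-5), the mechanism Scrap <- 7 if Heat >= -1 else 3 is discarded; Scrap is fixed at -5.
Feed = Speed + 5  [with Speed=4]  = 9
Heat = |Speed - Feed|  [with Speed=4, Feed=9]  = 5
Downtime = 2·Scrap - 2·Heat + 1  [with Scrap=-5, Heat=5]  = -19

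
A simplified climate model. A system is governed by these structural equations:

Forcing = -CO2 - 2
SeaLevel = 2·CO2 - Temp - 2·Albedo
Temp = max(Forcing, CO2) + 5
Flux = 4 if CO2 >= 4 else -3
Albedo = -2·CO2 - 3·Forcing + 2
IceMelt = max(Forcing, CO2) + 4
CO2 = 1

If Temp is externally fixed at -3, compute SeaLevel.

-13

The intervention breaks the incoming arrows to Temp: Temp = max(Forcing, CO2) + 5 no longer applies, and Temp = -3.
Forcing = -CO2 - 2  [with CO2=1]  = -3
Albedo = -2·CO2 - 3·Forcing + 2  [with CO2=1, Forcing=-3]  = 9
SeaLevel = 2·CO2 - Temp - 2·Albedo  [with CO2=1, Temp=-3, Albedo=9]  = -13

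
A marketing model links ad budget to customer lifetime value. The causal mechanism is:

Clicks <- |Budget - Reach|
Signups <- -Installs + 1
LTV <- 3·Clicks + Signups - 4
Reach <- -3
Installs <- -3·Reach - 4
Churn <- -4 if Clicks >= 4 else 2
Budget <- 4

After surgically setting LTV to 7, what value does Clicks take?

7

Intervening sets LTV = 7 and removes its equation (LTV <- 3·Clicks + Signups - 4).
Clicks is not downstream of the intervention, so its value is determined by the original equations.
Clicks = |Budget - Reach|  [with Budget=4, Reach=-3]  = 7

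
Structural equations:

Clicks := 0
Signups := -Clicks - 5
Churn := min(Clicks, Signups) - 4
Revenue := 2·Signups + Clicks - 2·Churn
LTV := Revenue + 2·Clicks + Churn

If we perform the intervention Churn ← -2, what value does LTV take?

do(Churn=-2) replaces the equation Churn := min(Clicks, Signups) - 4 with the constant Churn = -2.
Signups = -Clicks - 5  [with Clicks=0]  = -5
Revenue = 2·Signups + Clicks - 2·Churn  [with Signups=-5, Clicks=0, Churn=-2]  = -6
LTV = Revenue + 2·Clicks + Churn  [with Revenue=-6, Clicks=0, Churn=-2]  = -8

-8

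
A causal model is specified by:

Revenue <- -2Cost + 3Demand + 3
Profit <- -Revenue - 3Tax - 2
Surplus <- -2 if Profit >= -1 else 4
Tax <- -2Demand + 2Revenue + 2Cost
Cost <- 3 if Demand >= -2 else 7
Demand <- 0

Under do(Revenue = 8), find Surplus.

4

The intervention breaks the incoming arrows to Revenue: Revenue <- -2Cost + 3Demand + 3 no longer applies, and Revenue = 8.
Cost = 3 if Demand >= -2 else 7  [with Demand=0]  = 3
Tax = -2Demand + 2Revenue + 2Cost  [with Demand=0, Revenue=8, Cost=3]  = 22
Profit = -Revenue - 3Tax - 2  [with Revenue=8, Tax=22]  = -76
Surplus = -2 if Profit >= -1 else 4  [with Profit=-76]  = 4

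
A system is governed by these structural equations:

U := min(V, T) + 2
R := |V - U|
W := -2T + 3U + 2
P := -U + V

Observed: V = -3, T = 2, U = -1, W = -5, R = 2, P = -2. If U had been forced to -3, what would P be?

The intervention breaks the incoming arrows to U: U := min(V, T) + 2 no longer applies, and U = -3.
P = -U + V  [with U=-3, V=-3]  = 0

0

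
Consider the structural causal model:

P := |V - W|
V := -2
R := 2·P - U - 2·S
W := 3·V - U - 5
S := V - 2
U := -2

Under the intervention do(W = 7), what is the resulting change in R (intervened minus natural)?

Under do(W=7), the mechanism W := 3·V - U - 5 is discarded; W is fixed at 7.
S = V - 2  [with V=-2]  = -4
P = |V - W|  [with V=-2, W=7]  = 9
R = 2·P - U - 2·S  [with P=9, U=-2, S=-4]  = 28
Without intervention: S = V - 2  [with V=-2]  = -4; W = 3·V - U - 5  [with V=-2, U=-2]  = -9; P = |V - W|  [with V=-2, W=-9]  = 7; R = 2·P - U - 2·S  [with P=7, U=-2, S=-4]  = 24.
Change = 28 − 24 = 4.

4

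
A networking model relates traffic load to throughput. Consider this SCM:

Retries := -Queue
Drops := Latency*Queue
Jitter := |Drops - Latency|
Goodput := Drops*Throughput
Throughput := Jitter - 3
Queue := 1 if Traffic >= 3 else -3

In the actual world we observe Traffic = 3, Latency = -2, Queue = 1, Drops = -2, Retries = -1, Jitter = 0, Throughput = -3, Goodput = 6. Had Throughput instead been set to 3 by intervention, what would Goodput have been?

do(Throughput=3) replaces the equation Throughput := Jitter - 3 with the constant Throughput = 3.
Queue = 1 if Traffic >= 3 else -3  [with Traffic=3]  = 1
Drops = Latency*Queue  [with Latency=-2, Queue=1]  = -2
Goodput = Drops*Throughput  [with Drops=-2, Throughput=3]  = -6

-6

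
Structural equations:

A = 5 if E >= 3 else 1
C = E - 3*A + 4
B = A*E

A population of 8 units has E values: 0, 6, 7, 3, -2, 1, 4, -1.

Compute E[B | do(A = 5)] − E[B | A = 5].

-13.75

do(A=5) breaks A's dependence on E. With A=5 fixed, B across the units is 0, 30, 35, 15, -10, 5, 20, -5, mean 11.25.
Conditioning on A=5 selects the 4 unit(s) with E ∈ {6, 7, 3, 4}. Their B values: 30, 35, 15, 20. Mean = 25.
Difference = 11.25 − 25 = -13.75.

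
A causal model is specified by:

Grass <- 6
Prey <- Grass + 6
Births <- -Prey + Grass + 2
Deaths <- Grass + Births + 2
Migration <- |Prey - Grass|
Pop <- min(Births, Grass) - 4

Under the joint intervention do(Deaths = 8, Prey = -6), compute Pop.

2

The joint intervention fixes Deaths = 8, Prey = -6, removing each variable's own equation.
Births = -Prey + Grass + 2  [with Prey=-6, Grass=6]  = 14
Pop = min(Births, Grass) - 4  [with Births=14, Grass=6]  = 2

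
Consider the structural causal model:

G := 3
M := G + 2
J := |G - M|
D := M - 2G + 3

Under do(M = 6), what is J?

The intervention breaks the incoming arrows to M: M := G + 2 no longer applies, and M = 6.
J = |G - M|  [with G=3, M=6]  = 3

3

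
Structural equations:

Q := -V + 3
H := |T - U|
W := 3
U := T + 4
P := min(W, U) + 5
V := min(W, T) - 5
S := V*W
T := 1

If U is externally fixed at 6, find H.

The intervention breaks the incoming arrows to U: U := T + 4 no longer applies, and U = 6.
H = |T - U|  [with T=1, U=6]  = 5

5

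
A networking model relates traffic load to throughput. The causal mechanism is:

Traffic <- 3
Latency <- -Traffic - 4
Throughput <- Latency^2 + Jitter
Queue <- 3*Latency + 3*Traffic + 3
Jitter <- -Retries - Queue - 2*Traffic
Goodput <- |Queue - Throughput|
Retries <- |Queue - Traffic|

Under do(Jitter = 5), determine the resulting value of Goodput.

Under do(Jitter=5), the mechanism Jitter <- -Retries - Queue - 2*Traffic is discarded; Jitter is fixed at 5.
Latency = -Traffic - 4  [with Traffic=3]  = -7
Queue = 3*Latency + 3*Traffic + 3  [with Latency=-7, Traffic=3]  = -9
Throughput = Latency^2 + Jitter  [with Latency=-7, Jitter=5]  = 54
Goodput = |Queue - Throughput|  [with Queue=-9, Throughput=54]  = 63

63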